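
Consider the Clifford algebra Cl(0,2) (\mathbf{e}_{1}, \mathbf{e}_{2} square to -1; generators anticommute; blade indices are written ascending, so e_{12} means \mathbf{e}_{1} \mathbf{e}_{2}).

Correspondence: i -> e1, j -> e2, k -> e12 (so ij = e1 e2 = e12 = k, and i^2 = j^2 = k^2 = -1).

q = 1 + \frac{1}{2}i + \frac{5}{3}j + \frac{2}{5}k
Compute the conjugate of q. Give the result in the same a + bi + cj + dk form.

In blades: q = 1 + \frac{1}{2} e_{1} + \frac{5}{3} e_{2} + \frac{2}{5} e_{12}.
Conjugation here is Clifford conjugation: the scalar is fixed and the grade-1 and grade-2 blades all flip sign, giving 1 - \frac{1}{2} e_{1} - \frac{5}{3} e_{2} - \frac{2}{5} e_{12}; translating back:
Answer: 1 - \frac{1}{2}i - \frac{5}{3}j - \frac{2}{5}k


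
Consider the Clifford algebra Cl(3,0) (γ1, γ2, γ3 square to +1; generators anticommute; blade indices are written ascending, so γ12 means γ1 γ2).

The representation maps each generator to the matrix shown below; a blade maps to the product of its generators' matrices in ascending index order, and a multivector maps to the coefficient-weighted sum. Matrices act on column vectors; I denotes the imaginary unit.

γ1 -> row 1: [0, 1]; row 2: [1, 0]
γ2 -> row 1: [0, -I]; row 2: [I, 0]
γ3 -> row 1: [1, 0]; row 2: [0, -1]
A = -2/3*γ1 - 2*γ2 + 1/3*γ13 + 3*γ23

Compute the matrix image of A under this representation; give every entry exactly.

Bivector images (products of the table entries): rho(γ13) = rho(γ1)rho(γ3) = row 1: [0, -1]; row 2: [1, 0]; rho(γ23) = rho(γ2)rho(γ3) = row 1: [0, I]; row 2: [I, 0].
M = (-2/3)*rho(γ1) + (-2)*rho(γ2) + (1/3)*rho(γ13) + (3)*rho(γ23), summed entrywise:
Answer: row 1: [0, -1 + 5*I]; row 2: [-1/3 + I, 0]


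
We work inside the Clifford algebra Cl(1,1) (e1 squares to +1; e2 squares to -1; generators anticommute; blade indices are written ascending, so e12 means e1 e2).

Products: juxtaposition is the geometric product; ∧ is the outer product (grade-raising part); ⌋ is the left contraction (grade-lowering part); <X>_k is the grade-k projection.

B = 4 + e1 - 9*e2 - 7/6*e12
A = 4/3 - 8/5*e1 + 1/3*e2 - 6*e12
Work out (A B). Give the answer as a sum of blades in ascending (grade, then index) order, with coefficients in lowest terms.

step 1: 206/15 - 5351/90*e1 - 14/5*e2 - 517/45*e12
Answer: 206/15 - 5351/90*e1 - 14/5*e2 - 517/45*e12


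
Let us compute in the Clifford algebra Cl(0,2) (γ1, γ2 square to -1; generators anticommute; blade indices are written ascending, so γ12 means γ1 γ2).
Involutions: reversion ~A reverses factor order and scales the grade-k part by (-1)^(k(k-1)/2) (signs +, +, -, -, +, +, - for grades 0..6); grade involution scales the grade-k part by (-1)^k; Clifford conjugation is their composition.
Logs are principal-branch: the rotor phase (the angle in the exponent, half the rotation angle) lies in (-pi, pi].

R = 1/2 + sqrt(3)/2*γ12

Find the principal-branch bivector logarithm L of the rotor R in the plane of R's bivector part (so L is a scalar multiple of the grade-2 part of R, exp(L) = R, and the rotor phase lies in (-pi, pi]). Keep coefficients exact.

The scalar part of R is 1/2, and that scalar determines the rotor phase on the principal branch; recovering the unit plane as bivector-part over sine of the phase gives L = phase * plane.
Concretely: cos(phase) = 1/2 gives phase = ±pi/3, and since phase/sin(phase) is even the sign is immaterial: L = (phase/sin(phase)) * <R>_2 = (2*sqrt(3)*pi/9) * <R>_2.
Answer: pi/3*γ12


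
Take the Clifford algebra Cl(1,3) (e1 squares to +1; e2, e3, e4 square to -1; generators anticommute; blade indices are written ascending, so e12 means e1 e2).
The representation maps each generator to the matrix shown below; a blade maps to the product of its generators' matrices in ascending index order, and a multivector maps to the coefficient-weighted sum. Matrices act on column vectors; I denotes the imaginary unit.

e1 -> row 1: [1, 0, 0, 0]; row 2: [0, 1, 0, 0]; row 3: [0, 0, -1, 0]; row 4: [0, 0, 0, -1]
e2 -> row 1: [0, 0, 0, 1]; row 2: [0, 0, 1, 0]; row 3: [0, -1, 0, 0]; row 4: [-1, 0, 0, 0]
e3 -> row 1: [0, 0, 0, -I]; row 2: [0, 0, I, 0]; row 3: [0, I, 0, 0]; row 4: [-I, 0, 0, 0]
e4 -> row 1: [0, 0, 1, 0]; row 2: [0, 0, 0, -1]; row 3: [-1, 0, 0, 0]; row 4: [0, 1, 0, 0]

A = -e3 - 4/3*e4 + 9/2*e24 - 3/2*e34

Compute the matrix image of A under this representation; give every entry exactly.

Bivector images (products of the table entries): rho(e24) = rho(e2)rho(e4) = row 1: [0, 1, 0, 0]; row 2: [-1, 0, 0, 0]; row 3: [0, 0, 0, 1]; row 4: [0, 0, -1, 0]; rho(e34) = rho(e3)rho(e4) = row 1: [0, -I, 0, 0]; row 2: [-I, 0, 0, 0]; row 3: [0, 0, 0, -I]; row 4: [0, 0, -I, 0].
M = (-1)*rho(e3) + (-4/3)*rho(e4) + (9/2)*rho(e24) + (-3/2)*rho(e34), summed entrywise:
Answer: row 1: [0, 9/2 + 3*I/2, -4/3, I]; row 2: [-9/2 + 3*I/2, 0, -I, 4/3]; row 3: [4/3, -I, 0, 9/2 + 3*I/2]; row 4: [I, -4/3, -9/2 + 3*I/2, 0]


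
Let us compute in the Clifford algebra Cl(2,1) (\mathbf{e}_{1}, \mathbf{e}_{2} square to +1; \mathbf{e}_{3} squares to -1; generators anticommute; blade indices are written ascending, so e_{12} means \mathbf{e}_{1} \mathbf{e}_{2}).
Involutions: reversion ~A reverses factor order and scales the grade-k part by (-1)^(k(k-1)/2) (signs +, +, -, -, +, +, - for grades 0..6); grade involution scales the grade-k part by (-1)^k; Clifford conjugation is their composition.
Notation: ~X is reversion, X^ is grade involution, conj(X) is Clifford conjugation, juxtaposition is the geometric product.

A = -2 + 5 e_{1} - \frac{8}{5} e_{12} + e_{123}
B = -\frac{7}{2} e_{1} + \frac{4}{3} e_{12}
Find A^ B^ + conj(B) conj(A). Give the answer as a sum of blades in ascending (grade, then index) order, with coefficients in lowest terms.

first term: -\frac{461}{30} - 7 e_{1} - \frac{16}{15} e_{2} + \frac{4}{3} e_{3} - \frac{8}{3} e_{12} - \frac{7}{2} e_{23}
second term: -\frac{461}{30} - 7 e_{1} - \frac{16}{15} e_{2} + \frac{4}{3} e_{3} + \frac{8}{3} e_{12} + \frac{7}{2} e_{23}
Answer: -\frac{461}{15} - 14 e_{1} - \frac{32}{15} e_{2} + \frac{8}{3} e_{3}


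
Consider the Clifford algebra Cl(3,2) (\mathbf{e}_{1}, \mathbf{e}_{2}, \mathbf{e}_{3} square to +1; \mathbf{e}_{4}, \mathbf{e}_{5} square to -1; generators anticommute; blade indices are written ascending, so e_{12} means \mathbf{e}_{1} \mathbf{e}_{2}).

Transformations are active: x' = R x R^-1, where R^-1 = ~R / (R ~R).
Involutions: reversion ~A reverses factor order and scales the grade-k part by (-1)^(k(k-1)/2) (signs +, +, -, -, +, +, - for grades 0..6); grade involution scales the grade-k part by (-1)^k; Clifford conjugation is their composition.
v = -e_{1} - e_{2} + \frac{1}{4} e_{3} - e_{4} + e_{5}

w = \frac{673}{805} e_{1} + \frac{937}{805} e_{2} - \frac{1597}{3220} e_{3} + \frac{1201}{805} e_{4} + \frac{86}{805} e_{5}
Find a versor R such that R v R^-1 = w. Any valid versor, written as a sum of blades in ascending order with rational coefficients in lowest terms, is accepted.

Construction: equal norms (both \frac{1}{16}) license R = v + w = -\frac{132}{805} e_{1} + \frac{132}{805} e_{2} - \frac{198}{805} e_{3} + \frac{396}{805} e_{4} + \frac{891}{805} e_{5} — nothing changes along that direction, while (v - w)/2 changes sign, so v maps onto w.
Answer: -\frac{132}{805} e_{1} + \frac{132}{805} e_{2} - \frac{198}{805} e_{3} + \frac{396}{805} e_{4} + \frac{891}{805} e_{5}


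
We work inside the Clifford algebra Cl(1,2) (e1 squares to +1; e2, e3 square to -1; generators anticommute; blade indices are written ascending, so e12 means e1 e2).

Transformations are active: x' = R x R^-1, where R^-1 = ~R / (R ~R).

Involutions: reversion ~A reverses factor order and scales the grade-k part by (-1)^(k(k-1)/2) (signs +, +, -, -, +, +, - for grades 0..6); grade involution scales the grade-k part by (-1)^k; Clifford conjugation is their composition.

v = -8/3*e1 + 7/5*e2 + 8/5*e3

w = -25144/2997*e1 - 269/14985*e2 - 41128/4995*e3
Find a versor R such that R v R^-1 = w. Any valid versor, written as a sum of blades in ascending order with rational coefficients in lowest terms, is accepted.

A norm check does it: q(v) = q(w) = 583/225, hence R = v + w = -33136/2997*e1 + 4142/2997*e2 - 33136/4995*e3 realises the map — parallel part kept, (v - w)/2 negated, v carried to w.
Answer: -33136/2997*e1 + 4142/2997*e2 - 33136/4995*e3


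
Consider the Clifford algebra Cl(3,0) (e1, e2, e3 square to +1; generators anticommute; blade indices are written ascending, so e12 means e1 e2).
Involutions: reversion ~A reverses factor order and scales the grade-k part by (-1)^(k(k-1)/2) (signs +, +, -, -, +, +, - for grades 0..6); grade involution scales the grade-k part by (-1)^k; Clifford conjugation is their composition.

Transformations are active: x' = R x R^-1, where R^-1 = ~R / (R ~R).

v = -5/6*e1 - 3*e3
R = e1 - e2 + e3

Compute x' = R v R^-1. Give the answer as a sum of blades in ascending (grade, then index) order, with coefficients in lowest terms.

~R = e1 - e2 + e3, and R ~R = 3, so R^-1 = ~R / (3).
R v = -23/6 - 5/6*e12 - 13/6*e13 + 3*e23
Answer: -31/18*e1 + 23/9*e2 + 4/9*e3


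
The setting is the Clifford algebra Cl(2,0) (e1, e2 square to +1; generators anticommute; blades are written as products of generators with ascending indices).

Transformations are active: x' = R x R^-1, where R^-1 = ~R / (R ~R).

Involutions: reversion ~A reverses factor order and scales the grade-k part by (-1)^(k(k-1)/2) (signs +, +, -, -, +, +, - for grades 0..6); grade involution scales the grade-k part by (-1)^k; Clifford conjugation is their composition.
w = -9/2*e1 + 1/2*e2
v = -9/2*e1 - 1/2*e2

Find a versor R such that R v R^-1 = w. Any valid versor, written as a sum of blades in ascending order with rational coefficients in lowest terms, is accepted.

Take R = v + w = -9*e1. Because q(v) = q(w) = 41/2, conjugation by R sends v exactly to w.
Answer: -9*e1


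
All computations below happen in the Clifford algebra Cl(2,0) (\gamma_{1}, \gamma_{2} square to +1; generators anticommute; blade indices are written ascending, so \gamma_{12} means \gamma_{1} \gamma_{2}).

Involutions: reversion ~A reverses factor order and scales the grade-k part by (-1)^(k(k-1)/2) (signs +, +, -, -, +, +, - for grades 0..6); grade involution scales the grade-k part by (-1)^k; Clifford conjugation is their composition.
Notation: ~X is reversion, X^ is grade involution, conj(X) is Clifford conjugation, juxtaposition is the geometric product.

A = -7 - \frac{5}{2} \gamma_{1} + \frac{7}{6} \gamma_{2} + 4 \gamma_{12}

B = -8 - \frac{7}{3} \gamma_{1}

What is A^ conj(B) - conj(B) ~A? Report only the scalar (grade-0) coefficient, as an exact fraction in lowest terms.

first term: \frac{371}{6} - \frac{109}{3} \gamma_{1} - \frac{527}{18} \gamma_{12}
second term: \frac{301}{6} + \frac{11}{3} \gamma_{1} - \frac{56}{3} \gamma_{2} + \frac{625}{18} \gamma_{12}
Answer: \frac{35}{3}


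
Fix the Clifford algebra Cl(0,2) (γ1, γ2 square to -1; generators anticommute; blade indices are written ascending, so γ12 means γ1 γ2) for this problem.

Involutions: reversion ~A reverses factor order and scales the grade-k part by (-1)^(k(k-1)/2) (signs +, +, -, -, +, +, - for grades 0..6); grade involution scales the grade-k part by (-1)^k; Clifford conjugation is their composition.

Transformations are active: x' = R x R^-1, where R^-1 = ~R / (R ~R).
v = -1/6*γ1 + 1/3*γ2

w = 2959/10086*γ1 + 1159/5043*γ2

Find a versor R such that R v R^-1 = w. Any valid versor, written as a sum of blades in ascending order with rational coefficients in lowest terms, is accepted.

Key observation: q(v) = q(w) = -5/36 (sandwiches preserve the norm), so R = v + w = 213/1681*γ1 + 2840/5043*γ2 works whenever it is invertible — the component of v along it is kept and (v - w)/2 reverses, sending v to w.
Answer: 213/1681*γ1 + 2840/5043*γ2


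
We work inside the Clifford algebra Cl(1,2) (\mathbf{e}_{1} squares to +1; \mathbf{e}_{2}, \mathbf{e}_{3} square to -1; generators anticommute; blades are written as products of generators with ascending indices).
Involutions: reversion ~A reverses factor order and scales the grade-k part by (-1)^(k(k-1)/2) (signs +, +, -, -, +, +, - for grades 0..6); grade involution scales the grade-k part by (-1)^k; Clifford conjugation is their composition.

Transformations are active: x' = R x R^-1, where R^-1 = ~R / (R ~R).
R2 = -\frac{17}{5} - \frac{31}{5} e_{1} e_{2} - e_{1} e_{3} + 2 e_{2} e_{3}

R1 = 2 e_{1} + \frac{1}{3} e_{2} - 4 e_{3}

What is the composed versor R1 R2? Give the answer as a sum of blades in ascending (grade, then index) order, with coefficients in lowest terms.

Distribute over the terms of R1 (each basis-blade product reordered to ascending indices, repeated generators contracted through their squares):
(2 e_{1}) R2 = -\frac{34}{5} e_{1} - \frac{62}{5} e_{2} - 2 e_{3} + 4 e_{1} e_{2} e_{3}
(\frac{1}{3} e_{2}) R2 = -\frac{31}{15} e_{1} - \frac{17}{15} e_{2} - \frac{2}{3} e_{3} + \frac{1}{3} e_{1} e_{2} e_{3}
(-4 e_{3}) R2 = 4 e_{1} - 8 e_{2} + \frac{68}{5} e_{3} + \frac{124}{5} e_{1} e_{2} e_{3}
Summing the partial products and collecting blades:
Answer: -\frac{73}{15} e_{1} - \frac{323}{15} e_{2} + \frac{164}{15} e_{3} + \frac{437}{15} e_{1} e_{2} e_{3}


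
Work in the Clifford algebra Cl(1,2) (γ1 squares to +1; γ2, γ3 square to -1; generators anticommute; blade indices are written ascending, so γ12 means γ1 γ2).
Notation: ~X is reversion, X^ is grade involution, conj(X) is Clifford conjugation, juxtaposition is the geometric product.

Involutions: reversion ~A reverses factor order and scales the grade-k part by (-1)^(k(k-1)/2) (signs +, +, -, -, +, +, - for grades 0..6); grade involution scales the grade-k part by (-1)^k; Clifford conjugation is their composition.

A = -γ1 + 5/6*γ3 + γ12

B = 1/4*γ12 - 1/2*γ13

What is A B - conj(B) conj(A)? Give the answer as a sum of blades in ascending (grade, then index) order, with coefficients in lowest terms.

first term: 1/4 - 5/12*γ1 - 1/4*γ2 + 1/2*γ3 + 1/2*γ23 + 5/24*γ123
second term: 1/4 + 5/12*γ1 + 1/4*γ2 - 1/2*γ3 - 1/2*γ23 + 5/24*γ123
Answer: -5/6*γ1 - 1/2*γ2 + γ3 + γ23


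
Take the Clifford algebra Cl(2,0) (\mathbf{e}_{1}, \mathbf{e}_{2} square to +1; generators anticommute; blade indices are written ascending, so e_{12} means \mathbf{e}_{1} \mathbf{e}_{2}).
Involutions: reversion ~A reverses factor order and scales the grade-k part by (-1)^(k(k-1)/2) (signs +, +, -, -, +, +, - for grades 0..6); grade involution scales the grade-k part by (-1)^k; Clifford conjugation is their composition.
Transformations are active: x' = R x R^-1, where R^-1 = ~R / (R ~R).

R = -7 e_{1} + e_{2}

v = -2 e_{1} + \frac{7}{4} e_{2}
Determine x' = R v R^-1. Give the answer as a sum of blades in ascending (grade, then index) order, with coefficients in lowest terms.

~R = -7 e_{1} + e_{2}, and R ~R = 50, so R^-1 = ~R / (50).
R v = \frac{63}{4} - \frac{41}{4} e_{12}
Answer: -\frac{241}{100} e_{1} - \frac{28}{25} e_{2}


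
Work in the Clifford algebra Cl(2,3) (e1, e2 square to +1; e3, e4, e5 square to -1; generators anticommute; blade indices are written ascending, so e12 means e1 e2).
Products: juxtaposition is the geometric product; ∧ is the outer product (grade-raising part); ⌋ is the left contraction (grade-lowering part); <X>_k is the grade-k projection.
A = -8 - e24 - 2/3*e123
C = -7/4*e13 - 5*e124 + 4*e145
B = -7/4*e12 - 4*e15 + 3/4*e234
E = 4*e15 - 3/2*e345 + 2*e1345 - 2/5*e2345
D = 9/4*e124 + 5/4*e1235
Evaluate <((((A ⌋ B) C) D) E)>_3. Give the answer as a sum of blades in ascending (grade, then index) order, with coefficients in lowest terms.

step 1: 3/4*e3 + 14*e12 + 32*e15 - 6*e234
step 2: -21/16*e1 - 58*e4 + 30*e13 + 49/2*e23 - 56*e35 - 21/2*e124 + 104*e245 - 15/4*e1234 - 24*e1235 - 3*e1345
step 3: -429/8 - 135/16*e3 + 401/2*e12 - 1627/8*e15 - 429/64*e24 - 75/2*e25 + 75/16*e45 + 599/8*e134 + 135/2*e234 - 537/64*e235 - 537/8*e345 + 397/2*e12345
step 4: -11405/16 + 4273/20*e1 + 7403/20*e2 + 225/32*e3 + 537/160*e4 - 491/4*e5 - 591/4*e12 - 75/8*e13 - 75/4*e14 - 1635/16*e15 + 15/8*e23 + 1611/128*e24 - 2803/4*e25 - 1567/4*e34 - 429/160*e35 - 405/32*e45 - 537/16*e123 + 537/32*e124 + 3299/20*e125 - 9177/16*e134 + 135/4*e135 - 135/8*e145 - 3401/4*e234 + 1287/128*e235 + 27/8*e245 + 6079/16*e345 + 3127/20*e1234 - 429/32*e1235 - 429/16*e1245 - 3749/20*e1345 - 7591/20*e2345 - 2283/4*e12345
step 5: -537/16*e123 + 537/32*e124 + 3299/20*e125 - 9177/16*e134 + 135/4*e135 - 135/8*e145 - 3401/4*e234 + 1287/128*e235 + 27/8*e245 + 6079/16*e345
Answer: -537/16*e123 + 537/32*e124 + 3299/20*e125 - 9177/16*e134 + 135/4*e135 - 135/8*e145 - 3401/4*e234 + 1287/128*e235 + 27/8*e245 + 6079/16*e345


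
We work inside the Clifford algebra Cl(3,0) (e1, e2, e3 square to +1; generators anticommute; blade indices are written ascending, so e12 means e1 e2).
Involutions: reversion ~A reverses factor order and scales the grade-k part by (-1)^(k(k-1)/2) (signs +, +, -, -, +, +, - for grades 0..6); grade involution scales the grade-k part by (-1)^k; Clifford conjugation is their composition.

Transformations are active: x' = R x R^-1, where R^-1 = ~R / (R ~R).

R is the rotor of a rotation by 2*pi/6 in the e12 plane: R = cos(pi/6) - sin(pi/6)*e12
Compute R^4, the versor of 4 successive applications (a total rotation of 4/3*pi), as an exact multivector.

The rotor phase is half the rotation angle and phases add under composition, so 4 steps in the e12 plane accumulate phase 4*(pi/6) = 2*pi/3: R^4 = cos(2*pi/3) - sin(2*pi/3)*e12.
cos(2*pi/3) = -1/2 and sin(2*pi/3) = sqrt(3)/2, so R^4 = -1/2 - sqrt(3)/2*e12. The net rotation is 4/3*pi; the rotor keeps the half-angle phase exactly.
Answer: -1/2 - sqrt(3)/2*e12


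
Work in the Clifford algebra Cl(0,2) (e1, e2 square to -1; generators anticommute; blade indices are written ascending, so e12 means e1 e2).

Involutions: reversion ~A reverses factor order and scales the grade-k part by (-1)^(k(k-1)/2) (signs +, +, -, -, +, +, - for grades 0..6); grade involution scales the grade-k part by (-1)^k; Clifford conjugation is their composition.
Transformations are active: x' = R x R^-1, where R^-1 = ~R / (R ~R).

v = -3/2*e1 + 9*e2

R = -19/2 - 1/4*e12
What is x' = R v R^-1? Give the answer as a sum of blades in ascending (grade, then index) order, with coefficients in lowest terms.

~R = -19/2 + 1/4*e12, and R ~R = 1445/16, so R^-1 = ~R / (1445/16).
R v = 33/2*e1 - 681/8*e2
Answer: -5697/2890*e1 + 12873/1445*e2


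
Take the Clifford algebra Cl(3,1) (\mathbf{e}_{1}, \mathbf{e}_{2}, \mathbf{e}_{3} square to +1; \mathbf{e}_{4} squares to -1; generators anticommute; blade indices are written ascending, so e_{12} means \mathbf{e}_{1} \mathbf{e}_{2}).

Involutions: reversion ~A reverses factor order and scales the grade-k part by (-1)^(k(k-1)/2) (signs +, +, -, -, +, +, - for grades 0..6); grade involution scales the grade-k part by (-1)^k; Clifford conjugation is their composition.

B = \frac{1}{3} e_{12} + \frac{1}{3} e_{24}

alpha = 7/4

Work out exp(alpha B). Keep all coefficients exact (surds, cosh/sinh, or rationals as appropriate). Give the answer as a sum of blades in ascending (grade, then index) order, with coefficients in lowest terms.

B^2 term by term: the squares give (\frac{1}{3})^2*(e_{12})^2 + (\frac{1}{3})^2*(e_{24})^2 = \frac{1}{9}*(-1) + \frac{1}{9}*(+1) = 0 (each basis 2-blade squares to minus the product of its generators' squares); cross terms between blades sharing an index anticommute and cancel. So B^2 = 0.
B^2 = 0, hence only two terms survive: exp(alpha B) = 1 + alpha B (parabolic case).
Answer: 1 + \frac{7}{12} e_{12} + \frac{7}{12} e_{24}


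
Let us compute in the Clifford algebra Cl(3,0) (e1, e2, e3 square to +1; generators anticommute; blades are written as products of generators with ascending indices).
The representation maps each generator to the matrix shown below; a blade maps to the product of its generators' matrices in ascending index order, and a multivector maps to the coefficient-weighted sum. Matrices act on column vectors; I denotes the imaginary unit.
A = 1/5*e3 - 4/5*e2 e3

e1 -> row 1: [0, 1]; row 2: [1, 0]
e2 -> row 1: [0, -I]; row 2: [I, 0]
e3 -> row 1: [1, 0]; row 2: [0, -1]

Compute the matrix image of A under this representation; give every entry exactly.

Bivector images (products of the table entries): rho(e2 e3) = rho(e2)rho(e3) = row 1: [0, I]; row 2: [I, 0].
M = (1/5)*rho(e3) + (-4/5)*rho(e2 e3), summed entrywise:
Answer: row 1: [1/5, -4*I/5]; row 2: [-4*I/5, -1/5]


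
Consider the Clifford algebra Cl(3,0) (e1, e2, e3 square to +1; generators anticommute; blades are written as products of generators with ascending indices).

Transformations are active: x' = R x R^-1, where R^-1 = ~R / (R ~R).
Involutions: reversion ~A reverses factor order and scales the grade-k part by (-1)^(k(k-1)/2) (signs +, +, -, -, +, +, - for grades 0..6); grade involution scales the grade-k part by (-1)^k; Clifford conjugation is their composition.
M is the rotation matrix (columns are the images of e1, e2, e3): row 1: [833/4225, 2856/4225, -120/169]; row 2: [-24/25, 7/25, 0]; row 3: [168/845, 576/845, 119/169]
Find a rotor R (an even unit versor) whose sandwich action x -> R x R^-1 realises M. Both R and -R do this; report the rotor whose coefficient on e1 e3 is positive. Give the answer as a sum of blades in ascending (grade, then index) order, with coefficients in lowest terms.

Method: write R = a + b12*e1 e2 + b13*e1 e3 + b23*e2 e3 with a^2 + b12^2 + b13^2 + b23^2 = 1 (so R^-1 = ~R). Expanding the columns R e_j ~R gives tr M = 4a^2 - 1 and, from the antisymmetric part, M21 - M12 = -4a*b12, M13 - M31 = 4a*b13, M32 - M23 = -4a*b23.
Here tr M = 4991/4225, so a^2 = (1 + tr M)/4 = 2304/4225 and a = ±48/65. Taking a = 48/65: M21 - M12 = -6912/4225, M13 - M31 = -768/845, M32 - M23 = 576/845, giving b12 = 36/65, b13 = -4/13, b23 = -3/13, i.e. R = 48/65 + 36/65*e1 e2 - 4/13*e1 e3 - 3/13*e2 e3.
Its e1 e3 coefficient is negative, so report the other preimage -R.
Answer: -48/65 - 36/65*e1 e2 + 4/13*e1 e3 + 3/13*e2 e3. Key observation: the double cover Spin(3) -> SO(3) sends R and -R to the same matrix (trace 4991/4225 here), so the stated sign of the e1 e3 coefficient is what selects one sheet.


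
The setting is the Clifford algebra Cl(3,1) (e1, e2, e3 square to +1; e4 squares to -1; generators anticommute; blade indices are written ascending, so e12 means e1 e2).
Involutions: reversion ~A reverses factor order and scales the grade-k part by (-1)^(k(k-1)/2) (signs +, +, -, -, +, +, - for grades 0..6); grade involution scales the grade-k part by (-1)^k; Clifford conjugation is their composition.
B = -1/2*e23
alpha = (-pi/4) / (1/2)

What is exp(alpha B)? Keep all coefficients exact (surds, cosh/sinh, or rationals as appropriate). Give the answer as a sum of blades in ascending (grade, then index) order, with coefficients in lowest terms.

B^2 = (-1/2)^2*(e23)^2 = 1/4*(-1) = -1/4 (a basis 2-blade squares to minus the product of its generators' squares).
B^2 = -1/4 — B^2 < 0, so the exponential closes trigonometrically: l = 1/2, alpha*l = -pi/4, so exp(alpha B) = cos(-pi/4) + (sin(-pi/4)/(1/2))*B = sqrt(2)/2 + (-sqrt(2))*B.
Answer: sqrt(2)/2 + sqrt(2)/2*e23


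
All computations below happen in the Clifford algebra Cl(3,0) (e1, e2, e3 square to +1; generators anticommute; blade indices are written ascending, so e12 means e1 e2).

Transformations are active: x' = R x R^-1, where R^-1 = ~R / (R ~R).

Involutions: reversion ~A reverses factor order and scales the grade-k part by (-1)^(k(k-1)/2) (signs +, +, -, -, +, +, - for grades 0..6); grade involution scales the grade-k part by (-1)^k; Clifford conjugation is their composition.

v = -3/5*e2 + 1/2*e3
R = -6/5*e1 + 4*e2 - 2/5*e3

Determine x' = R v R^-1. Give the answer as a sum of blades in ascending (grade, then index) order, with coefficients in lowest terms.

~R = -6/5*e1 + 4*e2 - 2/5*e3, and R ~R = 88/5, so R^-1 = ~R / (88/5).
R v = -13/5 + 18/25*e12 - 3/5*e13 + 44/25*e23
Answer: 39/110*e1 - 32/55*e2 - 21/55*e3


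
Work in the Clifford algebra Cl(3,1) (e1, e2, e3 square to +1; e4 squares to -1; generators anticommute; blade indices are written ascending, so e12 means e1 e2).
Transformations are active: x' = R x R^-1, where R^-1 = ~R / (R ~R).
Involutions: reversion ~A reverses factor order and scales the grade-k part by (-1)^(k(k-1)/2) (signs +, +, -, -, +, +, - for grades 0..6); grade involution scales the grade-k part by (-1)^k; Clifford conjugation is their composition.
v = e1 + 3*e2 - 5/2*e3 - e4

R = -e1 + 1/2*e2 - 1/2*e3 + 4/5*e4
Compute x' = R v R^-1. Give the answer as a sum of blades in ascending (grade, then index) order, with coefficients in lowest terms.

~R = -e1 + 1/2*e2 - 1/2*e3 + 4/5*e4, and R ~R = 43/50, so R^-1 = ~R / (43/50).
R v = 51/20 - 7/2*e12 + 3*e13 + 1/5*e14 + 1/4*e23 - 29/10*e24 + 5/2*e34
Answer: -298/43*e1 - 3/86*e2 - 20/43*e3 + 247/43*e4


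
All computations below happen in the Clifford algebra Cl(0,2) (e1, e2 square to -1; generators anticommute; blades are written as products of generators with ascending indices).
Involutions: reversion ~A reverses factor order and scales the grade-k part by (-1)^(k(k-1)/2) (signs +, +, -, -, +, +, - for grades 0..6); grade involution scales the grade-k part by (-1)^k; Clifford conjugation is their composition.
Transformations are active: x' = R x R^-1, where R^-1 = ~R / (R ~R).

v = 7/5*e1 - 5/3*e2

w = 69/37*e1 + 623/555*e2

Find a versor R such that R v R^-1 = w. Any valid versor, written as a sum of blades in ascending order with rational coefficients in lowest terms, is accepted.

Key observation: q(v) = q(w) = -1066/225 (sandwiches preserve the norm), so R = v + w = 604/185*e1 - 302/555*e2 works whenever it is invertible — the component of v along it is kept and (v - w)/2 reverses, sending v to w.
Answer: 604/185*e1 - 302/555*e2


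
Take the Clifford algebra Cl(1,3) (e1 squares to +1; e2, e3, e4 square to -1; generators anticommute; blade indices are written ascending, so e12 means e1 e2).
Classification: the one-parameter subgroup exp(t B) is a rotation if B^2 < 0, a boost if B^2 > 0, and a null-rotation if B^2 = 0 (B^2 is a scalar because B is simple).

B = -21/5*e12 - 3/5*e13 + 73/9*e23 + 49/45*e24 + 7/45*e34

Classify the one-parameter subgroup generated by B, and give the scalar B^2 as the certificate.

B^2 term by term: the squares give (-21/5)^2*(e12)^2 + (-3/5)^2*(e13)^2 + (73/9)^2*(e23)^2 + (49/45)^2*(e24)^2 + (7/45)^2*(e34)^2 = 441/25*(+1) + 9/25*(+1) + 5329/81*(-1) + 2401/2025*(-1) + 49/2025*(-1) = -49 (each basis 2-blade squares to minus the product of its generators' squares); cross terms between blades sharing an index anticommute and cancel; the commuting (index-disjoint) pairs give grade-4 terms 2*c*c'*(blade product), which cancel blade by blade — e1234: -98/75 + 98/75 = 0 — confirming B is simple. So B^2 = -49.
Answer: rotation, certificate B^2 = -49. Check the certificate: B^2 = -49, and that sign is decisive whatever form B takes.


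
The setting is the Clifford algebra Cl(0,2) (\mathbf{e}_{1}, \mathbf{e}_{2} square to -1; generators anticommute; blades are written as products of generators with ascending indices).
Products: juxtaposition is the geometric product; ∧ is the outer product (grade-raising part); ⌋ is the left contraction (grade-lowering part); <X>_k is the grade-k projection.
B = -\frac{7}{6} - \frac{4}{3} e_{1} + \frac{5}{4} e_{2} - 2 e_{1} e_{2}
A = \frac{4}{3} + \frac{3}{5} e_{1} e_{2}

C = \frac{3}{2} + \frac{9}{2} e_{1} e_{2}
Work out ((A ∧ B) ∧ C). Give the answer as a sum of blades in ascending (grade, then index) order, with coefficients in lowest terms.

step 1: -\frac{14}{9} - \frac{16}{9} e_{1} + \frac{5}{3} e_{2} - \frac{101}{30} e_{1} e_{2}
step 2: -\frac{7}{3} - \frac{8}{3} e_{1} + \frac{5}{2} e_{2} - \frac{241}{20} e_{1} e_{2}
Answer: -\frac{7}{3} - \frac{8}{3} e_{1} + \frac{5}{2} e_{2} - \frac{241}{20} e_{1} e_{2}


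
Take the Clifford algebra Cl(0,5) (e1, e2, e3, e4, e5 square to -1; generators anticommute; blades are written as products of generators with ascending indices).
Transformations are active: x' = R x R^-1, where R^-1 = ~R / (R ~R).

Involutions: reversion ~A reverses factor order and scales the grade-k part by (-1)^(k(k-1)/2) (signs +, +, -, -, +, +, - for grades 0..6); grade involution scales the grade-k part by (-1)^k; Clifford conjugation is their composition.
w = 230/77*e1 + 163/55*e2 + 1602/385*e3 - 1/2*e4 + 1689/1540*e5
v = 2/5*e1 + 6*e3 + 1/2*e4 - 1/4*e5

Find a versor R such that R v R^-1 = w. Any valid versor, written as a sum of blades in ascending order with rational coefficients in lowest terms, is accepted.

Reasoning: v^2 = w^2 = -14589/400 since conjugation preserves the quadratic form; R = v + w = 1304/385*e1 + 163/55*e2 + 3912/385*e3 + 326/385*e5 is then valid when invertible, keeping its own part and reversing (v - w)/2.
Answer: 1304/385*e1 + 163/55*e2 + 3912/385*e3 + 326/385*e5


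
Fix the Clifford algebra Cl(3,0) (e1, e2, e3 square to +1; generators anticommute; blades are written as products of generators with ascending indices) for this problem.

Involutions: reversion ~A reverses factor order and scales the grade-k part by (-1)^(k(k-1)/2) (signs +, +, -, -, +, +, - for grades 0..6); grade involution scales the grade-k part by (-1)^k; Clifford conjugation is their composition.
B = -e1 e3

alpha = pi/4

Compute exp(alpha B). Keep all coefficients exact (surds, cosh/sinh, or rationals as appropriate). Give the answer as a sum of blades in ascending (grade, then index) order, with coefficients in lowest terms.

B^2 = (-1)^2*(e1 e3)^2 = 1*(-1) = -1 (a basis 2-blade squares to minus the product of its generators' squares).
B^2 = -1 — the negative square puts this in the circular regime; l = 1, alpha*l = pi/4, so exp(alpha B) = cos(pi/4) + (sin(pi/4)/1)*B = sqrt(2)/2 + (sqrt(2)/2)*B.
Answer: sqrt(2)/2 - sqrt(2)/2*e1 e3


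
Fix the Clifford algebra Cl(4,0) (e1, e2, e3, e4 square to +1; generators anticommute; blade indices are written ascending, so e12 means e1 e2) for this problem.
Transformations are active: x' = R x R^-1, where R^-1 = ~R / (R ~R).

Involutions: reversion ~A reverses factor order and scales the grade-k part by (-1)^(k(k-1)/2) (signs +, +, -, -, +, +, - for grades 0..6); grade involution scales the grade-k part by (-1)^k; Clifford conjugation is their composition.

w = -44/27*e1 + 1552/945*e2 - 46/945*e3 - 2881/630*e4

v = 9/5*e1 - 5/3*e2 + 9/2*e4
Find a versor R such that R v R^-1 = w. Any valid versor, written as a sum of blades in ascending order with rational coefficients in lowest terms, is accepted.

Equal squares first: v^2 = w^2 = 23641/900. Then v + w = 23/135*e1 - 23/945*e2 - 46/945*e3 - 23/315*e4 is a versor taking v to w, provided it is invertible.
Answer: 23/135*e1 - 23/945*e2 - 46/945*e3 - 23/315*e4


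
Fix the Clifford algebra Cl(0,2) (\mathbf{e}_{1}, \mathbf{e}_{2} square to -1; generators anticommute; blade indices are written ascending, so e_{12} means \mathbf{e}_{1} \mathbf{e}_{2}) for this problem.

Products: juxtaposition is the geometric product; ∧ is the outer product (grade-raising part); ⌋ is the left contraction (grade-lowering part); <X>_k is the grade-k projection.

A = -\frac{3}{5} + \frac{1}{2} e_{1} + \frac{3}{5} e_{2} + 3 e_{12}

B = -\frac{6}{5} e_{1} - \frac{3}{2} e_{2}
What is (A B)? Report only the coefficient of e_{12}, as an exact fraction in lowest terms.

step 1: \frac{3}{2} + \frac{261}{50} e_{1} - \frac{27}{10} e_{2} - \frac{3}{100} e_{12}
Answer: -\frac{3}{100}


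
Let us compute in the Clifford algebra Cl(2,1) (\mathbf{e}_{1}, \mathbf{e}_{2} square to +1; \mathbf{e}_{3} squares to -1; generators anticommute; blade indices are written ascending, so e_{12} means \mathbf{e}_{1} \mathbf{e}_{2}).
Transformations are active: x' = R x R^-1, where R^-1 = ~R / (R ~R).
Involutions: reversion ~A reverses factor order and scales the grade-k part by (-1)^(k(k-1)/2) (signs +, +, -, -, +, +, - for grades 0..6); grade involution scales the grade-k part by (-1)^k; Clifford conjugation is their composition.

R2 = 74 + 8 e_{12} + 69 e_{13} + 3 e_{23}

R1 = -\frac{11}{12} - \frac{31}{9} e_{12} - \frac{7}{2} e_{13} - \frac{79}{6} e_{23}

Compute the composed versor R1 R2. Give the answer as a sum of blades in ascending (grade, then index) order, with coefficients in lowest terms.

Distribute over the terms of R1 (each basis-blade product reordered to ascending indices, repeated generators contracted through their squares):
(-\frac{11}{12}) R2 = -\frac{407}{6} - \frac{22}{3} e_{12} - \frac{253}{4} e_{13} - \frac{11}{4} e_{23}
(-\frac{31}{9} e_{12}) R2 = \frac{248}{9} - \frac{2294}{9} e_{12} - \frac{31}{3} e_{13} + \frac{713}{3} e_{23}
(-\frac{7}{2} e_{13}) R2 = -\frac{483}{2} - \frac{21}{2} e_{12} - 259 e_{13} - 28 e_{23}
(-\frac{79}{6} e_{23}) R2 = -\frac{79}{2} + \frac{1817}{2} e_{12} + \frac{316}{3} e_{13} - \frac{2923}{3} e_{23}
Summing the partial products and collecting blades:
Answer: -\frac{5783}{18} + \frac{5722}{9} e_{12} - \frac{909}{4} e_{13} - \frac{9209}{12} e_{23}


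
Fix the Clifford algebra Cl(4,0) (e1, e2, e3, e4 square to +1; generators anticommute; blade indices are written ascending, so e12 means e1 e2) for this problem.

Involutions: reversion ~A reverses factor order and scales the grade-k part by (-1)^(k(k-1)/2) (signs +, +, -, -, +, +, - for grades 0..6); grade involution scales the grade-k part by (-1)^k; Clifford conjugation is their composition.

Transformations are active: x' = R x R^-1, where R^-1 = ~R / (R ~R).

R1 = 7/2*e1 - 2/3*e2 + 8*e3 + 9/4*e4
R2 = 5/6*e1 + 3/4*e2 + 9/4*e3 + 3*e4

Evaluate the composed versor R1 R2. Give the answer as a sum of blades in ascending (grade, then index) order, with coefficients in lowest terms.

Distribute over the terms of R1 (each basis-blade product reordered to ascending indices, repeated generators contracted through their squares):
(7/2*e1) R2 = 35/12 + 21/8*e12 + 63/8*e13 + 21/2*e14
(-2/3*e2) R2 = -1/2 + 5/9*e12 - 3/2*e23 - 2*e24
(8*e3) R2 = 18 - 20/3*e13 - 6*e23 + 24*e34
(9/4*e4) R2 = 27/4 - 15/8*e14 - 27/16*e24 - 81/16*e34
Summing the partial products and collecting blades:
Answer: 163/6 + 229/72*e12 + 29/24*e13 + 69/8*e14 - 15/2*e23 - 59/16*e24 + 303/16*e34


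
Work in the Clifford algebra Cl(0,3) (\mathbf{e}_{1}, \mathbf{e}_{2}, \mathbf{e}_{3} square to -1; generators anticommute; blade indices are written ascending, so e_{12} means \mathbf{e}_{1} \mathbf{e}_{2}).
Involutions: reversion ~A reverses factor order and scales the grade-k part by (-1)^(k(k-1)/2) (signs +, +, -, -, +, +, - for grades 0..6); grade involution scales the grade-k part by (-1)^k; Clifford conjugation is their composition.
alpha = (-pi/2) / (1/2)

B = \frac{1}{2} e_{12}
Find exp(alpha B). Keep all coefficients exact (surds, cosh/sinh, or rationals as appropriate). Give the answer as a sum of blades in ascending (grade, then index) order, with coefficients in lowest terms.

B^2 = (\frac{1}{2})^2*(e_{12})^2 = \frac{1}{4}*(-1) = -\frac{1}{4} (a basis 2-blade squares to minus the product of its generators' squares).
B^2 = -\frac{1}{4} — since the square is negative, the closed form is circular: l = \frac{1}{2}, alpha*l = - \frac{\pi}{2}, so exp(alpha B) = cos(- \frac{\pi}{2}) + (sin(- \frac{\pi}{2})/(\frac{1}{2}))*B = 0 + (-2)*B.
Answer: -e_{12}


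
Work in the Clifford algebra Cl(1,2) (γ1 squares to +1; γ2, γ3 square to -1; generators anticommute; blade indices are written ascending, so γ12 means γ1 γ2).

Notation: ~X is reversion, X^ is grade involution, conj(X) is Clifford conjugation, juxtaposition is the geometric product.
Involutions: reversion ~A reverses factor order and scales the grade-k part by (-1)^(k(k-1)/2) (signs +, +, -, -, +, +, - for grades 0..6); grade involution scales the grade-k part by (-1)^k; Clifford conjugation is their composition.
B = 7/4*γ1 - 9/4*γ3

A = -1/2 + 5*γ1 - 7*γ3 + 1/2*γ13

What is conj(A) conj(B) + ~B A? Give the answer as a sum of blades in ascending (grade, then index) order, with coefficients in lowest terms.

first term: -7 + 2*γ1 - 2*γ3 + γ13
second term: -7 - 2*γ1 + 2*γ3 - γ13
Answer: -14


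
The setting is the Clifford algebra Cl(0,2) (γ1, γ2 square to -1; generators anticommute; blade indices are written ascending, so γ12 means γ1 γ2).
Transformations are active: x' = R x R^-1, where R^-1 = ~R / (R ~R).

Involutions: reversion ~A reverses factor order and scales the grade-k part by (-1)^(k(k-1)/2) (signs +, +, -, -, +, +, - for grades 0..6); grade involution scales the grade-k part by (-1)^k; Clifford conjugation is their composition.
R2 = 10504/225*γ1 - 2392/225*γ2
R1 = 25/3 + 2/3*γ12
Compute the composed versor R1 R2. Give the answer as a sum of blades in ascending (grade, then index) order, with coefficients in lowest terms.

Distribute over the terms of R1 (each basis-blade product reordered to ascending indices, repeated generators contracted through their squares):
(25/3) R2 = 10504/27*γ1 - 2392/27*γ2
(2/3*γ12) R2 = 4784/675*γ1 + 21008/675*γ2
Summing the partial products and collecting blades:
Answer: 89128/225*γ1 - 38792/675*γ2


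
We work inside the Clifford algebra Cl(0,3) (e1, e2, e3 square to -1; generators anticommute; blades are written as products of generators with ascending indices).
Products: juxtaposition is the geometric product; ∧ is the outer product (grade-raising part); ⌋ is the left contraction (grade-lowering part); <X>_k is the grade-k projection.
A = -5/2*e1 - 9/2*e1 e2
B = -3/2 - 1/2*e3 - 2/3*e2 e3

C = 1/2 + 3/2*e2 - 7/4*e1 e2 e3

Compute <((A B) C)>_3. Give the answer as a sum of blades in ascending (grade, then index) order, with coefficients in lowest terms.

step 1: 15/4*e1 + 27/4*e1 e2 - 7/4*e1 e3 + 47/12*e1 e2 e3
step 2: -329/48 - 33/4*e1 + 49/16*e2 + 189/16*e3 + 9*e1 e2 + 5*e1 e3 + 105/16*e2 e3 + 55/12*e1 e2 e3
step 3: 55/12*e1 e2 e3
Answer: 55/12*e1 e2 e3


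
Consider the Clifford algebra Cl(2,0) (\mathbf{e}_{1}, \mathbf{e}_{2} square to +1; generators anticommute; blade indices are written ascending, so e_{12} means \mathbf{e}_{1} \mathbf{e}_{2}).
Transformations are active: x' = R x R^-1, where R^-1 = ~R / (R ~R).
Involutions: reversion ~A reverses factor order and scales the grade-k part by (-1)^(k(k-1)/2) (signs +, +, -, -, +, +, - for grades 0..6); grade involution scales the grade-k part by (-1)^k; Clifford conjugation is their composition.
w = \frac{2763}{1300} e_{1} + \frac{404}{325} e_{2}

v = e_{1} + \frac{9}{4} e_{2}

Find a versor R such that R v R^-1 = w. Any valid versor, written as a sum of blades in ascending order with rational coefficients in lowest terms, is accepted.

The midline construction: v and w both square to \frac{97}{16}, so reflecting in their sum \frac{4063}{1300} e_{1} + \frac{4541}{1300} e_{2} exchanges them.
Answer: \frac{4063}{1300} e_{1} + \frac{4541}{1300} e_{2}


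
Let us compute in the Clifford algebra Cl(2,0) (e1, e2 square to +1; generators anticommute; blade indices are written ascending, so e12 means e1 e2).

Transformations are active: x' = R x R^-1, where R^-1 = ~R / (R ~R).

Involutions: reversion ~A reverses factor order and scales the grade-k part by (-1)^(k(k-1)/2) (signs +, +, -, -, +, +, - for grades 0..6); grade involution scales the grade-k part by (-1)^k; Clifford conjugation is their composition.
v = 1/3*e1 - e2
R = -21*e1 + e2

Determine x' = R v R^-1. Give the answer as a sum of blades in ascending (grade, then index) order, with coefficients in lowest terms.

~R = -21*e1 + e2, and R ~R = 442, so R^-1 = ~R / (442).
R v = -8 + 62/3*e12
Answer: 283/663*e1 + 213/221*e2


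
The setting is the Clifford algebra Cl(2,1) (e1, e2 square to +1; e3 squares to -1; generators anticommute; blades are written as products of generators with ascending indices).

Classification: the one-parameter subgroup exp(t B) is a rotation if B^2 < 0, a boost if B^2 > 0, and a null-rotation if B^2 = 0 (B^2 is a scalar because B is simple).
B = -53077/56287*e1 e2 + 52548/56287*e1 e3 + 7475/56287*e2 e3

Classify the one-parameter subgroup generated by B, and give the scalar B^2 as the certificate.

B^2 term by term: the squares give (-53077/56287)^2*(e1 e2)^2 + (52548/56287)^2*(e1 e3)^2 + (7475/56287)^2*(e2 e3)^2 = 2817167929/3168226369*(-1) + 2761292304/3168226369*(+1) + 55875625/3168226369*(+1) = 0 (each basis 2-blade squares to minus the product of its generators' squares); cross terms between blades sharing an index anticommute and cancel. So B^2 = 0.
Answer: null-rotation, certificate B^2 = 0. Note: conjugating B changes its blade decomposition but never the scalar B^2 = 0, whose sign settles the classification.
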